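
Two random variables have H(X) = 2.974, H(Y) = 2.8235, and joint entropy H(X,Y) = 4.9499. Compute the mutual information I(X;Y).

I(X;Y) = H(X) + H(Y) - H(X,Y)
I(X;Y) = 2.974 + 2.8235 - 4.9499 = 0.8476 bits


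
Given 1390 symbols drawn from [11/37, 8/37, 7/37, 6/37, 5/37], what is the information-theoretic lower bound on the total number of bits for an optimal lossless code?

Entropy H = 2.2682 bits/symbol
Minimum bits = H × n = 2.2682 × 1390
= 3152.86 bits


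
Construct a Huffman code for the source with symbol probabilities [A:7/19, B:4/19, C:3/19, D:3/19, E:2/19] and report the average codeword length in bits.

Huffman tree construction:
Combine smallest probabilities repeatedly
Resulting codes:
  A: 11 (length 2)
  B: 01 (length 2)
  C: 101 (length 3)
  D: 00 (length 2)
  E: 100 (length 3)
Average length = Σ p(s) × length(s) = 2.2632 bits


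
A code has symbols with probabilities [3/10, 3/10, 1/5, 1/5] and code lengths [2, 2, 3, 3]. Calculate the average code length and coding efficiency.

Average length L = Σ p_i × l_i = 2.4000 bits
Entropy H = 1.9710 bits
Efficiency η = H/L × 100% = 82.12%


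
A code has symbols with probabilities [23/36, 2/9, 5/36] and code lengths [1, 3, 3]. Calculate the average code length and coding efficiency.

Average length L = Σ p_i × l_i = 1.7222 bits
Entropy H = 1.2907 bits
Efficiency η = H/L × 100% = 74.94%


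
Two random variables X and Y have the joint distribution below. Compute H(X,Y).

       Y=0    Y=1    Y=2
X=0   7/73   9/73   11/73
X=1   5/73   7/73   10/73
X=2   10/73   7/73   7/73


H(X,Y) = -Σ p(x,y) log₂ p(x,y)
  p(0,0)=7/73: -0.0959 × log₂(0.0959) = 0.3243
  p(0,1)=9/73: -0.1233 × log₂(0.1233) = 0.3723
  p(0,2)=11/73: -0.1507 × log₂(0.1507) = 0.4114
  p(1,0)=5/73: -0.0685 × log₂(0.0685) = 0.2649
  p(1,1)=7/73: -0.0959 × log₂(0.0959) = 0.3243
  p(1,2)=10/73: -0.1370 × log₂(0.1370) = 0.3929
  p(2,0)=10/73: -0.1370 × log₂(0.1370) = 0.3929
  p(2,1)=7/73: -0.0959 × log₂(0.0959) = 0.3243
  p(2,2)=7/73: -0.0959 × log₂(0.0959) = 0.3243
H(X,Y) = 3.1318 bits


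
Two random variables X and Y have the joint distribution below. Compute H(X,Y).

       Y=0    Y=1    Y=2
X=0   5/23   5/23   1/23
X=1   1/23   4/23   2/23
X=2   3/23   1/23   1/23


H(X,Y) = -Σ p(x,y) log₂ p(x,y)
  p(0,0)=5/23: -0.2174 × log₂(0.2174) = 0.4786
  p(0,1)=5/23: -0.2174 × log₂(0.2174) = 0.4786
  p(0,2)=1/23: -0.0435 × log₂(0.0435) = 0.1967
  p(1,0)=1/23: -0.0435 × log₂(0.0435) = 0.1967
  p(1,1)=4/23: -0.1739 × log₂(0.1739) = 0.4389
  p(1,2)=2/23: -0.0870 × log₂(0.0870) = 0.3064
  p(2,0)=3/23: -0.1304 × log₂(0.1304) = 0.3833
  p(2,1)=1/23: -0.0435 × log₂(0.0435) = 0.1967
  p(2,2)=1/23: -0.0435 × log₂(0.0435) = 0.1967
H(X,Y) = 2.8725 bits


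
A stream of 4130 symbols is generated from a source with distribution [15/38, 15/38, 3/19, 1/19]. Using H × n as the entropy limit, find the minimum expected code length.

Entropy H = 1.7028 bits/symbol
Minimum bits = H × n = 1.7028 × 4130
= 7032.38 bits


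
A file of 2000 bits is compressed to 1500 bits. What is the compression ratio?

Compression ratio = Original / Compressed
= 2000 / 1500 = 1.33:1


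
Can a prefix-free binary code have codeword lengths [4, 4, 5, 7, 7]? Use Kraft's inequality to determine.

Kraft inequality: Σ 2^(-l_i) ≤ 1 for prefix-free code
Calculating: 2^(-4) + 2^(-4) + 2^(-5) + 2^(-7) + 2^(-7)
= 0.0625 + 0.0625 + 0.03125 + 0.0078125 + 0.0078125
= 0.1719
Since 0.1719 ≤ 1, prefix-free code exists


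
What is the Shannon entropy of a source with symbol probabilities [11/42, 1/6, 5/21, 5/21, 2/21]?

H(X) = -Σ p(x) log₂ p(x)
  -11/42 × log₂(11/42) = 0.5062
  -1/6 × log₂(1/6) = 0.4308
  -5/21 × log₂(5/21) = 0.4929
  -5/21 × log₂(5/21) = 0.4929
  -2/21 × log₂(2/21) = 0.3231
H(X) = 2.2460 bits


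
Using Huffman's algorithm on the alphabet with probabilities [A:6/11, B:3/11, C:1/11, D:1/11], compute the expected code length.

Huffman tree construction:
Combine smallest probabilities repeatedly
Resulting codes:
  A: 1 (length 1)
  B: 01 (length 2)
  C: 000 (length 3)
  D: 001 (length 3)
Average length = Σ p(s) × length(s) = 1.6364 bits


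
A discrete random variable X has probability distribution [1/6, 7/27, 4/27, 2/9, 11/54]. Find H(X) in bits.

H(X) = -Σ p(x) log₂ p(x)
  -1/6 × log₂(1/6) = 0.4308
  -7/27 × log₂(7/27) = 0.5049
  -4/27 × log₂(4/27) = 0.4081
  -2/9 × log₂(2/9) = 0.4822
  -11/54 × log₂(11/54) = 0.4676
H(X) = 2.2937 bits


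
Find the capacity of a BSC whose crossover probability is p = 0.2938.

For BSC with error probability p:
C = 1 - H(p) where H(p) is binary entropy
H(0.2938) = -0.2938 × log₂(0.2938) - 0.7062 × log₂(0.7062)
H(p) = 0.8736
C = 1 - 0.8736 = 0.1264 bits/use


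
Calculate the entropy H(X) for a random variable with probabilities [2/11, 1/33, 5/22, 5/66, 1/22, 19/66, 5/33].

H(X) = -Σ p(x) log₂ p(x)
  -2/11 × log₂(2/11) = 0.4472
  -1/33 × log₂(1/33) = 0.1529
  -5/22 × log₂(5/22) = 0.4858
  -5/66 × log₂(5/66) = 0.2820
  -1/22 × log₂(1/22) = 0.2027
  -19/66 × log₂(19/66) = 0.5172
  -5/33 × log₂(5/33) = 0.4125
H(X) = 2.5002 bits


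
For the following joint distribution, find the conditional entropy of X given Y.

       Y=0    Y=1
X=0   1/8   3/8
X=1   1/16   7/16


H(X|Y) = Σ_y p(y) H(X|Y=y)
  p(Y=0) = 3/16, H(X|Y=0) = 0.9183
  p(Y=1) = 13/16, H(X|Y=1) = 0.9957
H(X|Y) = 0.1875×0.9183 + 0.8125×0.9957 = 0.9812 bits


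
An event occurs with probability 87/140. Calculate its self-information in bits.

Information content I(x) = -log₂(p(x))
I = -log₂(87/140) = -log₂(0.6214)
I = 0.6863 bits


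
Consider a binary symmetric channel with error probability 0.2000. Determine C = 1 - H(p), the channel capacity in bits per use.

For BSC with error probability p:
C = 1 - H(p) where H(p) is binary entropy
H(0.2000) = -0.2000 × log₂(0.2000) - 0.8000 × log₂(0.8000)
H(p) = 0.7219
C = 1 - 0.7219 = 0.2781 bits/use


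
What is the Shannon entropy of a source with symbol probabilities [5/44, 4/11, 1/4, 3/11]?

H(X) = -Σ p(x) log₂ p(x)
  -5/44 × log₂(5/44) = 0.3565
  -4/11 × log₂(4/11) = 0.5307
  -1/4 × log₂(1/4) = 0.5000
  -3/11 × log₂(3/11) = 0.5112
H(X) = 1.8985 bits


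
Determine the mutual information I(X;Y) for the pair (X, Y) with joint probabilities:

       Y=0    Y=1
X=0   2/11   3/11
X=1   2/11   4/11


H(X) = 0.9940, H(Y) = 0.9457, H(X,Y) = 1.9363
I(X;Y) = H(X) + H(Y) - H(X,Y) = 0.0034 bits


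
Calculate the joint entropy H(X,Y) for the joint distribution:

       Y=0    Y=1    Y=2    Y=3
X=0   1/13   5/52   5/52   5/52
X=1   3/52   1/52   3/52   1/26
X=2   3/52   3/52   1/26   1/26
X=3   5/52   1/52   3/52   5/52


H(X,Y) = -Σ p(x,y) log₂ p(x,y)
  p(0,0)=1/13: -0.0769 × log₂(0.0769) = 0.2846
  p(0,1)=5/52: -0.0962 × log₂(0.0962) = 0.3249
  p(0,2)=5/52: -0.0962 × log₂(0.0962) = 0.3249
  p(0,3)=5/52: -0.0962 × log₂(0.0962) = 0.3249
  p(1,0)=3/52: -0.0577 × log₂(0.0577) = 0.2374
  p(1,1)=1/52: -0.0192 × log₂(0.0192) = 0.1096
  p(1,2)=3/52: -0.0577 × log₂(0.0577) = 0.2374
  p(1,3)=1/26: -0.0385 × log₂(0.0385) = 0.1808
  p(2,0)=3/52: -0.0577 × log₂(0.0577) = 0.2374
  p(2,1)=3/52: -0.0577 × log₂(0.0577) = 0.2374
  p(2,2)=1/26: -0.0385 × log₂(0.0385) = 0.1808
  p(2,3)=1/26: -0.0385 × log₂(0.0385) = 0.1808
  p(3,0)=5/52: -0.0962 × log₂(0.0962) = 0.3249
  p(3,1)=1/52: -0.0192 × log₂(0.0192) = 0.1096
  p(3,2)=3/52: -0.0577 × log₂(0.0577) = 0.2374
  p(3,3)=5/52: -0.0962 × log₂(0.0962) = 0.3249
H(X,Y) = 3.8577 bits


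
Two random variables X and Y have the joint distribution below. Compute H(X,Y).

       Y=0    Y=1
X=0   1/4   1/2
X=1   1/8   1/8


H(X,Y) = -Σ p(x,y) log₂ p(x,y)
  p(0,0)=1/4: -0.2500 × log₂(0.2500) = 0.5000
  p(0,1)=1/2: -0.5000 × log₂(0.5000) = 0.5000
  p(1,0)=1/8: -0.1250 × log₂(0.1250) = 0.3750
  p(1,1)=1/8: -0.1250 × log₂(0.1250) = 0.3750
H(X,Y) = 1.7500 bits


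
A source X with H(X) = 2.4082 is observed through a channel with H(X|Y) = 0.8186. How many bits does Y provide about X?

I(X;Y) = H(X) - H(X|Y)
I(X;Y) = 2.4082 - 0.8186 = 1.5896 bits


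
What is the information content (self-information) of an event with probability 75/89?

Information content I(x) = -log₂(p(x))
I = -log₂(75/89) = -log₂(0.8427)
I = 0.2469 bits


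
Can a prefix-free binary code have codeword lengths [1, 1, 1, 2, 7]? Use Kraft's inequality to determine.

Kraft inequality: Σ 2^(-l_i) ≤ 1 for prefix-free code
Calculating: 2^(-1) + 2^(-1) + 2^(-1) + 2^(-2) + 2^(-7)
= 0.5 + 0.5 + 0.5 + 0.25 + 0.0078125
= 1.7578
Since 1.7578 > 1, prefix-free code does not exist


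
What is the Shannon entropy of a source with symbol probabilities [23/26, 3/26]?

H(X) = -Σ p(x) log₂ p(x)
  -23/26 × log₂(23/26) = 0.1565
  -3/26 × log₂(3/26) = 0.3595
H(X) = 0.5159 bits


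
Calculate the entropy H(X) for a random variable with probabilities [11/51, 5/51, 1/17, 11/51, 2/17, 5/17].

H(X) = -Σ p(x) log₂ p(x)
  -11/51 × log₂(11/51) = 0.4773
  -5/51 × log₂(5/51) = 0.3285
  -1/17 × log₂(1/17) = 0.2404
  -11/51 × log₂(11/51) = 0.4773
  -2/17 × log₂(2/17) = 0.3632
  -5/17 × log₂(5/17) = 0.5193
H(X) = 2.4060 bits


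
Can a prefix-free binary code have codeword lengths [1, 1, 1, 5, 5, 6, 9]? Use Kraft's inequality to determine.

Kraft inequality: Σ 2^(-l_i) ≤ 1 for prefix-free code
Calculating: 2^(-1) + 2^(-1) + 2^(-1) + 2^(-5) + 2^(-5) + 2^(-6) + 2^(-9)
= 0.5 + 0.5 + 0.5 + 0.03125 + 0.03125 + 0.015625 + 0.001953125
= 1.5801
Since 1.5801 > 1, prefix-free code does not exist


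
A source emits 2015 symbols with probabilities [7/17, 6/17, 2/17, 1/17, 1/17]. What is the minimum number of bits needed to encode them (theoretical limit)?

Entropy H = 1.9015 bits/symbol
Minimum bits = H × n = 1.9015 × 2015
= 3831.54 bits


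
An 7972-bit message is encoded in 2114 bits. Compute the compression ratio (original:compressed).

Compression ratio = Original / Compressed
= 7972 / 2114 = 3.77:1


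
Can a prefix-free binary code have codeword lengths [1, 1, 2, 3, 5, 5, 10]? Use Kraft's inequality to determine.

Kraft inequality: Σ 2^(-l_i) ≤ 1 for prefix-free code
Calculating: 2^(-1) + 2^(-1) + 2^(-2) + 2^(-3) + 2^(-5) + 2^(-5) + 2^(-10)
= 0.5 + 0.5 + 0.25 + 0.125 + 0.03125 + 0.03125 + 0.0009765625
= 1.4385
Since 1.4385 > 1, prefix-free code does not exist


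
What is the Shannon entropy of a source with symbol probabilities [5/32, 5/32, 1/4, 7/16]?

H(X) = -Σ p(x) log₂ p(x)
  -5/32 × log₂(5/32) = 0.4184
  -5/32 × log₂(5/32) = 0.4184
  -1/4 × log₂(1/4) = 0.5000
  -7/16 × log₂(7/16) = 0.5218
H(X) = 1.8587 bits


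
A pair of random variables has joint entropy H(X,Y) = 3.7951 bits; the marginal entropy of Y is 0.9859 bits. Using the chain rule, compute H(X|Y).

Chain rule: H(X,Y) = H(X|Y) + H(Y)
H(X|Y) = H(X,Y) - H(Y) = 3.7951 - 0.9859 = 2.8092 bits


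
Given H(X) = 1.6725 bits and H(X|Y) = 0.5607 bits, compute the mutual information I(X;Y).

I(X;Y) = H(X) - H(X|Y)
I(X;Y) = 1.6725 - 0.5607 = 1.1118 bits


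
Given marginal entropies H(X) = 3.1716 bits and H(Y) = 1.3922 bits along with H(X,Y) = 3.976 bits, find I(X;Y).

I(X;Y) = H(X) + H(Y) - H(X,Y)
I(X;Y) = 3.1716 + 1.3922 - 3.976 = 0.5878 bits


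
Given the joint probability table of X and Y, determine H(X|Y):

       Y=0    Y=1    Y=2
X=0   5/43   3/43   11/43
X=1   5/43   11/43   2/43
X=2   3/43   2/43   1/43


H(X|Y) = Σ_y p(y) H(X|Y=y)
  p(Y=0) = 13/43, H(X|Y=0) = 1.5486
  p(Y=1) = 16/43, H(X|Y=1) = 1.1995
  p(Y=2) = 14/43, H(X|Y=2) = 0.9464
H(X|Y) = 0.3023×1.5486 + 0.3721×1.1995 + 0.3256×0.9464 = 1.2226 bits


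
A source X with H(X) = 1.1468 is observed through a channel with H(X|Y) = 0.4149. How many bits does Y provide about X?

I(X;Y) = H(X) - H(X|Y)
I(X;Y) = 1.1468 - 0.4149 = 0.7319 bits


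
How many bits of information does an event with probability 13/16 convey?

Information content I(x) = -log₂(p(x))
I = -log₂(13/16) = -log₂(0.8125)
I = 0.2996 bits


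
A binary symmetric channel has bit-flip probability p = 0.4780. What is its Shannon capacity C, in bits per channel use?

For BSC with error probability p:
C = 1 - H(p) where H(p) is binary entropy
H(0.4780) = -0.4780 × log₂(0.4780) - 0.5220 × log₂(0.5220)
H(p) = 0.9986
C = 1 - 0.9986 = 0.0014 bits/use


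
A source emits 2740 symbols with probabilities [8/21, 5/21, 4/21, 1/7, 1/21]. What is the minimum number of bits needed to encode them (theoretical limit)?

Entropy H = 2.0892 bits/symbol
Minimum bits = H × n = 2.0892 × 2740
= 5724.53 bits


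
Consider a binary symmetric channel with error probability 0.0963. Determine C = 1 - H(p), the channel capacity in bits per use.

For BSC with error probability p:
C = 1 - H(p) where H(p) is binary entropy
H(0.0963) = -0.0963 × log₂(0.0963) - 0.9037 × log₂(0.9037)
H(p) = 0.4572
C = 1 - 0.4572 = 0.5428 bits/use


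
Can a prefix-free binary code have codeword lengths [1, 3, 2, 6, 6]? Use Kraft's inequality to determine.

Kraft inequality: Σ 2^(-l_i) ≤ 1 for prefix-free code
Calculating: 2^(-1) + 2^(-3) + 2^(-2) + 2^(-6) + 2^(-6)
= 0.5 + 0.125 + 0.25 + 0.015625 + 0.015625
= 0.9062
Since 0.9062 ≤ 1, prefix-free code exists


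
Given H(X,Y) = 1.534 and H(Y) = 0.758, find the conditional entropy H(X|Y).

Chain rule: H(X,Y) = H(X|Y) + H(Y)
H(X|Y) = H(X,Y) - H(Y) = 1.534 - 0.758 = 0.776 bits


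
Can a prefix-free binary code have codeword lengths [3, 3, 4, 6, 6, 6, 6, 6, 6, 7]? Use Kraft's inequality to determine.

Kraft inequality: Σ 2^(-l_i) ≤ 1 for prefix-free code
Calculating: 2^(-3) + 2^(-3) + 2^(-4) + 2^(-6) + 2^(-6) + 2^(-6) + 2^(-6) + 2^(-6) + 2^(-6) + 2^(-7)
= 0.125 + 0.125 + 0.0625 + 0.015625 + 0.015625 + 0.015625 + 0.015625 + 0.015625 + 0.015625 + 0.0078125
= 0.4141
Since 0.4141 ≤ 1, prefix-free code exists


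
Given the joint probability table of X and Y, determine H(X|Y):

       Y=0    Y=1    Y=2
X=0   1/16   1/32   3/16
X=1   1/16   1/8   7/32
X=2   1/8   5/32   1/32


H(X|Y) = Σ_y p(y) H(X|Y=y)
  p(Y=0) = 1/4, H(X|Y=0) = 1.5000
  p(Y=1) = 5/16, H(X|Y=1) = 1.3610
  p(Y=2) = 7/16, H(X|Y=2) = 1.2958
H(X|Y) = 0.2500×1.5000 + 0.3125×1.3610 + 0.4375×1.2958 = 1.3672 bits


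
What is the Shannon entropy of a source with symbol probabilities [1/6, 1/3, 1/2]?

H(X) = -Σ p(x) log₂ p(x)
  -1/6 × log₂(1/6) = 0.4308
  -1/3 × log₂(1/3) = 0.5283
  -1/2 × log₂(1/2) = 0.5000
H(X) = 1.4591 bits


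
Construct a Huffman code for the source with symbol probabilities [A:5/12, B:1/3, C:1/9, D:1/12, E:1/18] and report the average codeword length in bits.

Huffman tree construction:
Combine smallest probabilities repeatedly
Resulting codes:
  A: 0 (length 1)
  B: 11 (length 2)
  C: 100 (length 3)
  D: 1011 (length 4)
  E: 1010 (length 4)
Average length = Σ p(s) × length(s) = 1.9722 bits


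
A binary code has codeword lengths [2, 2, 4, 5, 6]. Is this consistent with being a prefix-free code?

Kraft inequality: Σ 2^(-l_i) ≤ 1 for prefix-free code
Calculating: 2^(-2) + 2^(-2) + 2^(-4) + 2^(-5) + 2^(-6)
= 0.25 + 0.25 + 0.0625 + 0.03125 + 0.015625
= 0.6094
Since 0.6094 ≤ 1, prefix-free code exists


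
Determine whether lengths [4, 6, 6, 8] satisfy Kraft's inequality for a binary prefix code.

Kraft inequality: Σ 2^(-l_i) ≤ 1 for prefix-free code
Calculating: 2^(-4) + 2^(-6) + 2^(-6) + 2^(-8)
= 0.0625 + 0.015625 + 0.015625 + 0.00390625
= 0.0977
Since 0.0977 ≤ 1, prefix-free code exists


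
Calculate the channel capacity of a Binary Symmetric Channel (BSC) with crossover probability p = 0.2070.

For BSC with error probability p:
C = 1 - H(p) where H(p) is binary entropy
H(0.2070) = -0.2070 × log₂(0.2070) - 0.7930 × log₂(0.7930)
H(p) = 0.7357
C = 1 - 0.7357 = 0.2643 bits/use


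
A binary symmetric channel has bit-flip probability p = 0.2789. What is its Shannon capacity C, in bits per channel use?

For BSC with error probability p:
C = 1 - H(p) where H(p) is binary entropy
H(0.2789) = -0.2789 × log₂(0.2789) - 0.7211 × log₂(0.7211)
H(p) = 0.8539
C = 1 - 0.8539 = 0.1461 bits/use


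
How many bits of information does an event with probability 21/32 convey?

Information content I(x) = -log₂(p(x))
I = -log₂(21/32) = -log₂(0.6562)
I = 0.6077 bits


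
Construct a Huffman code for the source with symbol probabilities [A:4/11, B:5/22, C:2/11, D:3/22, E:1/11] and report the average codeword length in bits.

Huffman tree construction:
Combine smallest probabilities repeatedly
Resulting codes:
  A: 11 (length 2)
  B: 01 (length 2)
  C: 00 (length 2)
  D: 101 (length 3)
  E: 100 (length 3)
Average length = Σ p(s) × length(s) = 2.2273 bits


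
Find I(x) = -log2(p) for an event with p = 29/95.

Information content I(x) = -log₂(p(x))
I = -log₂(29/95) = -log₂(0.3053)
I = 1.7119 bits


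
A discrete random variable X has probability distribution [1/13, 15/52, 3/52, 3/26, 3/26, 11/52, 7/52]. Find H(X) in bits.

H(X) = -Σ p(x) log₂ p(x)
  -1/13 × log₂(1/13) = 0.2846
  -15/52 × log₂(15/52) = 0.5174
  -3/52 × log₂(3/52) = 0.2374
  -3/26 × log₂(3/26) = 0.3595
  -3/26 × log₂(3/26) = 0.3595
  -11/52 × log₂(11/52) = 0.4741
  -7/52 × log₂(7/52) = 0.3895
H(X) = 2.6219 bits


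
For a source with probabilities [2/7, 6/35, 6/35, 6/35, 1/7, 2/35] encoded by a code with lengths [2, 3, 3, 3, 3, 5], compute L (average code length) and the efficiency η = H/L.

Average length L = Σ p_i × l_i = 2.8286 bits
Entropy H = 2.4619 bits
Efficiency η = H/L × 100% = 87.04%


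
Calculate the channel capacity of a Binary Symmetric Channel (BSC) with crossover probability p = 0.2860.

For BSC with error probability p:
C = 1 - H(p) where H(p) is binary entropy
H(0.2860) = -0.2860 × log₂(0.2860) - 0.7140 × log₂(0.7140)
H(p) = 0.8635
C = 1 - 0.8635 = 0.1365 bits/use


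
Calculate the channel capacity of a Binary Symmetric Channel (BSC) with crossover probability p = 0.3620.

For BSC with error probability p:
C = 1 - H(p) where H(p) is binary entropy
H(0.3620) = -0.3620 × log₂(0.3620) - 0.6380 × log₂(0.6380)
H(p) = 0.9443
C = 1 - 0.9443 = 0.0557 bits/use


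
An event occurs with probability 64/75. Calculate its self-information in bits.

Information content I(x) = -log₂(p(x))
I = -log₂(64/75) = -log₂(0.8533)
I = 0.2288 bits


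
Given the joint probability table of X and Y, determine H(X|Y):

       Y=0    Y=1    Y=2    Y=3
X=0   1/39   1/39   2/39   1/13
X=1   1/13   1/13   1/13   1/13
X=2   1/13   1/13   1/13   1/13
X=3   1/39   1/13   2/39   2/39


H(X|Y) = Σ_y p(y) H(X|Y=y)
  p(Y=0) = 8/39, H(X|Y=0) = 1.8113
  p(Y=1) = 10/39, H(X|Y=1) = 1.8955
  p(Y=2) = 10/39, H(X|Y=2) = 1.9710
  p(Y=3) = 11/39, H(X|Y=3) = 1.9808
H(X|Y) = 0.2051×1.8113 + 0.2564×1.8955 + 0.2564×1.9710 + 0.2821×1.9808 = 1.9216 bits


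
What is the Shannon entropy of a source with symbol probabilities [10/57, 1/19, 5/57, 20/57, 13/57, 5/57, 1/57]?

H(X) = -Σ p(x) log₂ p(x)
  -10/57 × log₂(10/57) = 0.4405
  -1/19 × log₂(1/19) = 0.2236
  -5/57 × log₂(5/57) = 0.3080
  -20/57 × log₂(20/57) = 0.5302
  -13/57 × log₂(13/57) = 0.4863
  -5/57 × log₂(5/57) = 0.3080
  -1/57 × log₂(1/57) = 0.1023
H(X) = 2.3989 bits


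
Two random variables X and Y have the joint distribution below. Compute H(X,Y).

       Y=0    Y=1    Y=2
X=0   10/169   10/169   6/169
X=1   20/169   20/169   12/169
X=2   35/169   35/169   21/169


H(X,Y) = -Σ p(x,y) log₂ p(x,y)
  p(0,0)=10/169: -0.0592 × log₂(0.0592) = 0.2414
  p(0,1)=10/169: -0.0592 × log₂(0.0592) = 0.2414
  p(0,2)=6/169: -0.0355 × log₂(0.0355) = 0.1710
  p(1,0)=20/169: -0.1183 × log₂(0.1183) = 0.3644
  p(1,1)=20/169: -0.1183 × log₂(0.1183) = 0.3644
  p(1,2)=12/169: -0.0710 × log₂(0.0710) = 0.2710
  p(2,0)=35/169: -0.2071 × log₂(0.2071) = 0.4704
  p(2,1)=35/169: -0.2071 × log₂(0.2071) = 0.4704
  p(2,2)=21/169: -0.1243 × log₂(0.1243) = 0.3738
H(X,Y) = 2.9681 bits


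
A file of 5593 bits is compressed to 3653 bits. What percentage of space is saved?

Space savings = (1 - Compressed/Original) × 100%
= (1 - 3653/5593) × 100%
= 34.69%


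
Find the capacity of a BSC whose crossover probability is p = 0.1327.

For BSC with error probability p:
C = 1 - H(p) where H(p) is binary entropy
H(0.1327) = -0.1327 × log₂(0.1327) - 0.8673 × log₂(0.8673)
H(p) = 0.5648
C = 1 - 0.5648 = 0.4352 bits/use


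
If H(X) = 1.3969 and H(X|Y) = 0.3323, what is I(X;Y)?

I(X;Y) = H(X) - H(X|Y)
I(X;Y) = 1.3969 - 0.3323 = 1.0646 bits


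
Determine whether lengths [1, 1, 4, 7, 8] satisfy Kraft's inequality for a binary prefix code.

Kraft inequality: Σ 2^(-l_i) ≤ 1 for prefix-free code
Calculating: 2^(-1) + 2^(-1) + 2^(-4) + 2^(-7) + 2^(-8)
= 0.5 + 0.5 + 0.0625 + 0.0078125 + 0.00390625
= 1.0742
Since 1.0742 > 1, prefix-free code does not exist


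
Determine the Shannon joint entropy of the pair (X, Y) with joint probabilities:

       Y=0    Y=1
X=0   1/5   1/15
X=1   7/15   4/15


H(X,Y) = -Σ p(x,y) log₂ p(x,y)
  p(0,0)=1/5: -0.2000 × log₂(0.2000) = 0.4644
  p(0,1)=1/15: -0.0667 × log₂(0.0667) = 0.2605
  p(1,0)=7/15: -0.4667 × log₂(0.4667) = 0.5131
  p(1,1)=4/15: -0.2667 × log₂(0.2667) = 0.5085
H(X,Y) = 1.7465 bits


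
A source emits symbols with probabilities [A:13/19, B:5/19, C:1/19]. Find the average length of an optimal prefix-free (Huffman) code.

Huffman tree construction:
Combine smallest probabilities repeatedly
Resulting codes:
  A: 1 (length 1)
  B: 01 (length 2)
  C: 00 (length 2)
Average length = Σ p(s) × length(s) = 1.3158 bits


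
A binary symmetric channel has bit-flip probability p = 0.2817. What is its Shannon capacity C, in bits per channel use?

For BSC with error probability p:
C = 1 - H(p) where H(p) is binary entropy
H(0.2817) = -0.2817 × log₂(0.2817) - 0.7183 × log₂(0.7183)
H(p) = 0.8578
C = 1 - 0.8578 = 0.1422 bits/use


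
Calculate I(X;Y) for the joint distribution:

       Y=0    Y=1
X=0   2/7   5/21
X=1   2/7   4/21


H(X) = 0.9984, H(Y) = 0.9852, H(X,Y) = 1.9814
I(X;Y) = H(X) + H(Y) - H(X,Y) = 0.0022 bits


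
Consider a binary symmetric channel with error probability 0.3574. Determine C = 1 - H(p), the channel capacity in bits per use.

For BSC with error probability p:
C = 1 - H(p) where H(p) is binary entropy
H(0.3574) = -0.3574 × log₂(0.3574) - 0.6426 × log₂(0.6426)
H(p) = 0.9405
C = 1 - 0.9405 = 0.0595 bits/use


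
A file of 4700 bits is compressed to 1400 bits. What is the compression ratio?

Compression ratio = Original / Compressed
= 4700 / 1400 = 3.36:1


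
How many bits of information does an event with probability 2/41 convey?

Information content I(x) = -log₂(p(x))
I = -log₂(2/41) = -log₂(0.0488)
I = 4.3576 bits


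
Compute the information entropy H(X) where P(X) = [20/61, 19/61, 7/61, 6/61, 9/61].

H(X) = -Σ p(x) log₂ p(x)
  -20/61 × log₂(20/61) = 0.5275
  -19/61 × log₂(19/61) = 0.5242
  -7/61 × log₂(7/61) = 0.3584
  -6/61 × log₂(6/61) = 0.3291
  -9/61 × log₂(9/61) = 0.4073
H(X) = 2.1465 bits


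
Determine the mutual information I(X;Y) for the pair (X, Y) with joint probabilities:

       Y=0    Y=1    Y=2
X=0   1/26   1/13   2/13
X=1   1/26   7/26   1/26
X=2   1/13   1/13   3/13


H(X) = 1.5697, H(Y) = 1.4655, H(X,Y) = 2.8096
I(X;Y) = H(X) + H(Y) - H(X,Y) = 0.2256 bits


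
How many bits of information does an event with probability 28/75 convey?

Information content I(x) = -log₂(p(x))
I = -log₂(28/75) = -log₂(0.3733)
I = 1.4215 bits


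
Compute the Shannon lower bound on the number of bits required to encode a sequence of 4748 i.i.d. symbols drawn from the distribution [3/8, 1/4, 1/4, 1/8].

Entropy H = 1.9056 bits/symbol
Minimum bits = H × n = 1.9056 × 4748
= 9047.97 bits


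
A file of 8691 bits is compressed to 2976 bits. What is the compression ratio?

Compression ratio = Original / Compressed
= 8691 / 2976 = 2.92:1


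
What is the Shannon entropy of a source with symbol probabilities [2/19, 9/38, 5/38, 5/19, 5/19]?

H(X) = -Σ p(x) log₂ p(x)
  -2/19 × log₂(2/19) = 0.3419
  -9/38 × log₂(9/38) = 0.4922
  -5/38 × log₂(5/38) = 0.3850
  -5/19 × log₂(5/19) = 0.5068
  -5/19 × log₂(5/19) = 0.5068
H(X) = 2.2327 bits


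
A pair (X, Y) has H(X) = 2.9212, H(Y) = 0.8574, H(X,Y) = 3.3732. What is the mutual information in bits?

I(X;Y) = H(X) + H(Y) - H(X,Y)
I(X;Y) = 2.9212 + 0.8574 - 3.3732 = 0.4054 bits


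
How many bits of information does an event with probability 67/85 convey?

Information content I(x) = -log₂(p(x))
I = -log₂(67/85) = -log₂(0.7882)
I = 0.3433 bits


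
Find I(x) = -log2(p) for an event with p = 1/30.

Information content I(x) = -log₂(p(x))
I = -log₂(1/30) = -log₂(0.0333)
I = 4.9069 bits


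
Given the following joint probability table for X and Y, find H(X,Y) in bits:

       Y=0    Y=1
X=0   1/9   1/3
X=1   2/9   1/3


H(X,Y) = -Σ p(x,y) log₂ p(x,y)
  p(0,0)=1/9: -0.1111 × log₂(0.1111) = 0.3522
  p(0,1)=1/3: -0.3333 × log₂(0.3333) = 0.5283
  p(1,0)=2/9: -0.2222 × log₂(0.2222) = 0.4822
  p(1,1)=1/3: -0.3333 × log₂(0.3333) = 0.5283
H(X,Y) = 1.8911 bits


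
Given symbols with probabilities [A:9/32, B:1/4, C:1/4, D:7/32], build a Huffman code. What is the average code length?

Huffman tree construction:
Combine smallest probabilities repeatedly
Resulting codes:
  A: 11 (length 2)
  B: 01 (length 2)
  C: 10 (length 2)
  D: 00 (length 2)
Average length = Σ p(s) × length(s) = 2.0000 bits


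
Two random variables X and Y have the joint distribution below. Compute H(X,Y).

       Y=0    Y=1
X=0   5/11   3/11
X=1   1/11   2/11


H(X,Y) = -Σ p(x,y) log₂ p(x,y)
  p(0,0)=5/11: -0.4545 × log₂(0.4545) = 0.5170
  p(0,1)=3/11: -0.2727 × log₂(0.2727) = 0.5112
  p(1,0)=1/11: -0.0909 × log₂(0.0909) = 0.3145
  p(1,1)=2/11: -0.1818 × log₂(0.1818) = 0.4472
H(X,Y) = 1.7899 bits


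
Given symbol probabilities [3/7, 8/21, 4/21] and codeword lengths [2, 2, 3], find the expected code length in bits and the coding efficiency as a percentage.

Average length L = Σ p_i × l_i = 2.1905 bits
Entropy H = 1.5100 bits
Efficiency η = H/L × 100% = 68.93%


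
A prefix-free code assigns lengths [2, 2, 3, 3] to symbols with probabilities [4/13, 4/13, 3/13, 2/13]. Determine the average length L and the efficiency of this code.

Average length L = Σ p_i × l_i = 2.3846 bits
Entropy H = 1.9501 bits
Efficiency η = H/L × 100% = 81.78%


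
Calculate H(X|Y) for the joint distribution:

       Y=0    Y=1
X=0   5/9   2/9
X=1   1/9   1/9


H(X|Y) = Σ_y p(y) H(X|Y=y)
  p(Y=0) = 2/3, H(X|Y=0) = 0.6500
  p(Y=1) = 1/3, H(X|Y=1) = 0.9183
H(X|Y) = 0.6667×0.6500 + 0.3333×0.9183 = 0.7394 bits


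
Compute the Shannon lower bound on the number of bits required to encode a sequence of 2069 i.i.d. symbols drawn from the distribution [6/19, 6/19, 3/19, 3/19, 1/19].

Entropy H = 2.1148 bits/symbol
Minimum bits = H × n = 2.1148 × 2069
= 4375.53 bits


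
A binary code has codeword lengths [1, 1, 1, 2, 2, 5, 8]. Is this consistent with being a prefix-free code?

Kraft inequality: Σ 2^(-l_i) ≤ 1 for prefix-free code
Calculating: 2^(-1) + 2^(-1) + 2^(-1) + 2^(-2) + 2^(-2) + 2^(-5) + 2^(-8)
= 0.5 + 0.5 + 0.5 + 0.25 + 0.25 + 0.03125 + 0.00390625
= 2.0352
Since 2.0352 > 1, prefix-free code does not exist


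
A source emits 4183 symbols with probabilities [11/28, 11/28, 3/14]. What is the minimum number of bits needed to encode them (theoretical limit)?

Entropy H = 1.5353 bits/symbol
Minimum bits = H × n = 1.5353 × 4183
= 6422.20 bits


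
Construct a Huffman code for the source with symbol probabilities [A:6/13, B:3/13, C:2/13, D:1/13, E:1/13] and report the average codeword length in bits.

Huffman tree construction:
Combine smallest probabilities repeatedly
Resulting codes:
  A: 0 (length 1)
  B: 10 (length 2)
  C: 110 (length 3)
  D: 1110 (length 4)
  E: 1111 (length 4)
Average length = Σ p(s) × length(s) = 2.0000 bits


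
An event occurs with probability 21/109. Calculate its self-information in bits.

Information content I(x) = -log₂(p(x))
I = -log₂(21/109) = -log₂(0.1927)
I = 2.3759 bits


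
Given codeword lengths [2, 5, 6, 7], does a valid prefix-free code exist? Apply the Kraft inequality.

Kraft inequality: Σ 2^(-l_i) ≤ 1 for prefix-free code
Calculating: 2^(-2) + 2^(-5) + 2^(-6) + 2^(-7)
= 0.25 + 0.03125 + 0.015625 + 0.0078125
= 0.3047
Since 0.3047 ≤ 1, prefix-free code exists


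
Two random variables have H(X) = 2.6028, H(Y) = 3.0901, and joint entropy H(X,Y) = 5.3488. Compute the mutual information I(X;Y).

I(X;Y) = H(X) + H(Y) - H(X,Y)
I(X;Y) = 2.6028 + 3.0901 - 5.3488 = 0.3441 bits


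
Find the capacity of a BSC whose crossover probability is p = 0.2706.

For BSC with error probability p:
C = 1 - H(p) where H(p) is binary entropy
H(0.2706) = -0.2706 × log₂(0.2706) - 0.7294 × log₂(0.7294)
H(p) = 0.8423
C = 1 - 0.8423 = 0.1577 bits/use


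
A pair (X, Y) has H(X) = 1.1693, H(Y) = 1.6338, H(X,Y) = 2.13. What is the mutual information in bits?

I(X;Y) = H(X) + H(Y) - H(X,Y)
I(X;Y) = 1.1693 + 1.6338 - 2.13 = 0.6731 bits


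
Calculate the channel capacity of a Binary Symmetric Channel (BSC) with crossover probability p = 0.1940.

For BSC with error probability p:
C = 1 - H(p) where H(p) is binary entropy
H(0.1940) = -0.1940 × log₂(0.1940) - 0.8060 × log₂(0.8060)
H(p) = 0.7098
C = 1 - 0.7098 = 0.2902 bits/use


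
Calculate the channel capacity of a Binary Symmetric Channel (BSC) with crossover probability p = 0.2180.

For BSC with error probability p:
C = 1 - H(p) where H(p) is binary entropy
H(0.2180) = -0.2180 × log₂(0.2180) - 0.7820 × log₂(0.7820)
H(p) = 0.7565
C = 1 - 0.7565 = 0.2435 bits/use


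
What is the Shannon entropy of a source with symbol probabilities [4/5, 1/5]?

H(X) = -Σ p(x) log₂ p(x)
  -4/5 × log₂(4/5) = 0.2575
  -1/5 × log₂(1/5) = 0.4644
H(X) = 0.7219 bits


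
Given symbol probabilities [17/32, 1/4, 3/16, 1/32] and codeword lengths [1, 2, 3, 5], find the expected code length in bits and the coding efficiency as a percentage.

Average length L = Σ p_i × l_i = 1.7500 bits
Entropy H = 1.5939 bits
Efficiency η = H/L × 100% = 91.08%


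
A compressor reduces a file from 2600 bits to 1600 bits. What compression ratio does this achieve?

Compression ratio = Original / Compressed
= 2600 / 1600 = 1.62:1


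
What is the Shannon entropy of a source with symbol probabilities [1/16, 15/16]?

H(X) = -Σ p(x) log₂ p(x)
  -1/16 × log₂(1/16) = 0.2500
  -15/16 × log₂(15/16) = 0.0873
H(X) = 0.3373 bits


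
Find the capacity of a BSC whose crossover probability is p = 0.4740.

For BSC with error probability p:
C = 1 - H(p) where H(p) is binary entropy
H(0.4740) = -0.4740 × log₂(0.4740) - 0.5260 × log₂(0.5260)
H(p) = 0.9980
C = 1 - 0.9980 = 0.0020 bits/use


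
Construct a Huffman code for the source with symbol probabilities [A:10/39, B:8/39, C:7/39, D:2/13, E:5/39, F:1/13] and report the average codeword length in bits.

Huffman tree construction:
Combine smallest probabilities repeatedly
Resulting codes:
  A: 10 (length 2)
  B: 00 (length 2)
  C: 111 (length 3)
  D: 110 (length 3)
  E: 011 (length 3)
  F: 010 (length 3)
Average length = Σ p(s) × length(s) = 2.5385 bits


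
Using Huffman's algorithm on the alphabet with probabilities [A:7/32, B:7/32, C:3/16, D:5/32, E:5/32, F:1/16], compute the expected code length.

Huffman tree construction:
Combine smallest probabilities repeatedly
Resulting codes:
  A: 00 (length 2)
  B: 01 (length 2)
  C: 111 (length 3)
  D: 101 (length 3)
  E: 110 (length 3)
  F: 100 (length 3)
Average length = Σ p(s) × length(s) = 2.5625 bits


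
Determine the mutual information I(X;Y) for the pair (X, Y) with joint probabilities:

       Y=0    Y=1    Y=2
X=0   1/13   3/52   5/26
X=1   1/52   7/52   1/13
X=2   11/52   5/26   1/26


H(X) = 1.5360, H(Y) = 1.5766, H(X,Y) = 2.8755
I(X;Y) = H(X) + H(Y) - H(X,Y) = 0.2372 bits


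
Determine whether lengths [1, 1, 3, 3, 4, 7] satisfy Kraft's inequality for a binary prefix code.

Kraft inequality: Σ 2^(-l_i) ≤ 1 for prefix-free code
Calculating: 2^(-1) + 2^(-1) + 2^(-3) + 2^(-3) + 2^(-4) + 2^(-7)
= 0.5 + 0.5 + 0.125 + 0.125 + 0.0625 + 0.0078125
= 1.3203
Since 1.3203 > 1, prefix-free code does not exist


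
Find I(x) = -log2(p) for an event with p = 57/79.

Information content I(x) = -log₂(p(x))
I = -log₂(57/79) = -log₂(0.7215)
I = 0.4709 bits


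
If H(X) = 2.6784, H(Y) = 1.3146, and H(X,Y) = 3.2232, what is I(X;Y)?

I(X;Y) = H(X) + H(Y) - H(X,Y)
I(X;Y) = 2.6784 + 1.3146 - 3.2232 = 0.7698 bits


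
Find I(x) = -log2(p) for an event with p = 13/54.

Information content I(x) = -log₂(p(x))
I = -log₂(13/54) = -log₂(0.2407)
I = 2.0544 bits


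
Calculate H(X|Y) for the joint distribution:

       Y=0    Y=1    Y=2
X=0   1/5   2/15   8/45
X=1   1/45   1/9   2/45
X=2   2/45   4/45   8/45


H(X|Y) = Σ_y p(y) H(X|Y=y)
  p(Y=0) = 4/15, H(X|Y=0) = 1.0409
  p(Y=1) = 1/3, H(X|Y=1) = 1.5656
  p(Y=2) = 2/5, H(X|Y=2) = 1.3921
H(X|Y) = 0.2667×1.0409 + 0.3333×1.5656 + 0.4000×1.3921 = 1.3563 bits


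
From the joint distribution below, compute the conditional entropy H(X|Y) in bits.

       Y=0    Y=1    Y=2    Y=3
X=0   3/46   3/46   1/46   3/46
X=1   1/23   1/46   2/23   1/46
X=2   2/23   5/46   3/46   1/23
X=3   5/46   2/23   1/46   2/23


H(X|Y) = Σ_y p(y) H(X|Y=y)
  p(Y=0) = 7/23, H(X|Y=0) = 1.9242
  p(Y=1) = 13/46, H(X|Y=1) = 1.8262
  p(Y=2) = 9/46, H(X|Y=2) = 1.7527
  p(Y=3) = 5/23, H(X|Y=3) = 1.8464
H(X|Y) = 0.3043×1.9242 + 0.2826×1.8262 + 0.1957×1.7527 + 0.2174×1.8464 = 1.8461 bits


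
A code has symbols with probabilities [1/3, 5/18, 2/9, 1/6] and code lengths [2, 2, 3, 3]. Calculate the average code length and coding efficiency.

Average length L = Σ p_i × l_i = 2.3889 bits
Entropy H = 1.9547 bits
Efficiency η = H/L × 100% = 81.82%


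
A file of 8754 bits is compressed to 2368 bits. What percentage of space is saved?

Space savings = (1 - Compressed/Original) × 100%
= (1 - 2368/8754) × 100%
= 72.95%


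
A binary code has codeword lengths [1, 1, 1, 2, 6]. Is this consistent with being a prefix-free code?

Kraft inequality: Σ 2^(-l_i) ≤ 1 for prefix-free code
Calculating: 2^(-1) + 2^(-1) + 2^(-1) + 2^(-2) + 2^(-6)
= 0.5 + 0.5 + 0.5 + 0.25 + 0.015625
= 1.7656
Since 1.7656 > 1, prefix-free code does not exist


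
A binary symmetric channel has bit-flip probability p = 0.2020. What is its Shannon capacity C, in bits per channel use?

For BSC with error probability p:
C = 1 - H(p) where H(p) is binary entropy
H(0.2020) = -0.2020 × log₂(0.2020) - 0.7980 × log₂(0.7980)
H(p) = 0.7259
C = 1 - 0.7259 = 0.2741 bits/use


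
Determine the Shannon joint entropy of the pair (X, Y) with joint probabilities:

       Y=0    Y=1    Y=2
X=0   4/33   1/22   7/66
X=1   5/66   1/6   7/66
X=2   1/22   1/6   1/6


H(X,Y) = -Σ p(x,y) log₂ p(x,y)
  p(0,0)=4/33: -0.1212 × log₂(0.1212) = 0.3690
  p(0,1)=1/22: -0.0455 × log₂(0.0455) = 0.2027
  p(0,2)=7/66: -0.1061 × log₂(0.1061) = 0.3433
  p(1,0)=5/66: -0.0758 × log₂(0.0758) = 0.2820
  p(1,1)=1/6: -0.1667 × log₂(0.1667) = 0.4308
  p(1,2)=7/66: -0.1061 × log₂(0.1061) = 0.3433
  p(2,0)=1/22: -0.0455 × log₂(0.0455) = 0.2027
  p(2,1)=1/6: -0.1667 × log₂(0.1667) = 0.4308
  p(2,2)=1/6: -0.1667 × log₂(0.1667) = 0.4308
H(X,Y) = 3.0356 bits


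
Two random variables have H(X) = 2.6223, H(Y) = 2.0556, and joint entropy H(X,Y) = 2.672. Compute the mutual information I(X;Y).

I(X;Y) = H(X) + H(Y) - H(X,Y)
I(X;Y) = 2.6223 + 2.0556 - 2.672 = 2.0059 bits


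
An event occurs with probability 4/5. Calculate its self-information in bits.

Information content I(x) = -log₂(p(x))
I = -log₂(4/5) = -log₂(0.8000)
I = 0.3219 bits


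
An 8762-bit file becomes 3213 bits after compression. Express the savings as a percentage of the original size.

Space savings = (1 - Compressed/Original) × 100%
= (1 - 3213/8762) × 100%
= 63.33%


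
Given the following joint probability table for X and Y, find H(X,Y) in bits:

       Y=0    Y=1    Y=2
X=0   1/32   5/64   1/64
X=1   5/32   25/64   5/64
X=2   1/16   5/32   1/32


H(X,Y) = -Σ p(x,y) log₂ p(x,y)
  p(0,0)=1/32: -0.0312 × log₂(0.0312) = 0.1562
  p(0,1)=5/64: -0.0781 × log₂(0.0781) = 0.2873
  p(0,2)=1/64: -0.0156 × log₂(0.0156) = 0.0938
  p(1,0)=5/32: -0.1562 × log₂(0.1562) = 0.4184
  p(1,1)=25/64: -0.3906 × log₂(0.3906) = 0.5297
  p(1,2)=5/64: -0.0781 × log₂(0.0781) = 0.2873
  p(2,0)=1/16: -0.0625 × log₂(0.0625) = 0.2500
  p(2,1)=5/32: -0.1562 × log₂(0.1562) = 0.4184
  p(2,2)=1/32: -0.0312 × log₂(0.0312) = 0.1562
H(X,Y) = 2.5976 bits


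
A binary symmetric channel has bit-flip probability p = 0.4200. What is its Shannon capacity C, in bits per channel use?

For BSC with error probability p:
C = 1 - H(p) where H(p) is binary entropy
H(0.4200) = -0.4200 × log₂(0.4200) - 0.5800 × log₂(0.5800)
H(p) = 0.9815
C = 1 - 0.9815 = 0.0185 bits/use


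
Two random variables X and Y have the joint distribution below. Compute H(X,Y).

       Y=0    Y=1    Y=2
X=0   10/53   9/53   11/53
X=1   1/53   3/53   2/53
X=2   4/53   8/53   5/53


H(X,Y) = -Σ p(x,y) log₂ p(x,y)
  p(0,0)=10/53: -0.1887 × log₂(0.1887) = 0.4540
  p(0,1)=9/53: -0.1698 × log₂(0.1698) = 0.4344
  p(0,2)=11/53: -0.2075 × log₂(0.2075) = 0.4708
  p(1,0)=1/53: -0.0189 × log₂(0.0189) = 0.1081
  p(1,1)=3/53: -0.0566 × log₂(0.0566) = 0.2345
  p(1,2)=2/53: -0.0377 × log₂(0.0377) = 0.1784
  p(2,0)=4/53: -0.0755 × log₂(0.0755) = 0.2814
  p(2,1)=8/53: -0.1509 × log₂(0.1509) = 0.4118
  p(2,2)=5/53: -0.0943 × log₂(0.0943) = 0.3213
H(X,Y) = 2.8946 bits


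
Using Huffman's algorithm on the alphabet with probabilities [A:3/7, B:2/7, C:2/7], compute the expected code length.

Huffman tree construction:
Combine smallest probabilities repeatedly
Resulting codes:
  A: 0 (length 1)
  B: 10 (length 2)
  C: 11 (length 2)
Average length = Σ p(s) × length(s) = 1.5714 bits


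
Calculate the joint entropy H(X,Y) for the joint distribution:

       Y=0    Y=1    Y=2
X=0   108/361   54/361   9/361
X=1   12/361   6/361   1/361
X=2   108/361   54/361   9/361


H(X,Y) = -Σ p(x,y) log₂ p(x,y)
  p(0,0)=108/361: -0.2992 × log₂(0.2992) = 0.5208
  p(0,1)=54/361: -0.1496 × log₂(0.1496) = 0.4100
  p(0,2)=9/361: -0.0249 × log₂(0.0249) = 0.1328
  p(1,0)=12/361: -0.0332 × log₂(0.0332) = 0.1632
  p(1,1)=6/361: -0.0166 × log₂(0.0166) = 0.0982
  p(1,2)=1/361: -0.0028 × log₂(0.0028) = 0.0235
  p(2,0)=108/361: -0.2992 × log₂(0.2992) = 0.5208
  p(2,1)=54/361: -0.1496 × log₂(0.1496) = 0.4100
  p(2,2)=9/361: -0.0249 × log₂(0.0249) = 0.1328
H(X,Y) = 2.4123 bits


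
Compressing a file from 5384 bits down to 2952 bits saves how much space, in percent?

Space savings = (1 - Compressed/Original) × 100%
= (1 - 2952/5384) × 100%
= 45.17%


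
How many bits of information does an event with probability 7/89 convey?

Information content I(x) = -log₂(p(x))
I = -log₂(7/89) = -log₂(0.0787)
I = 3.6684 bits


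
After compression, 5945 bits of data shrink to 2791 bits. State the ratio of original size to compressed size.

Compression ratio = Original / Compressed
= 5945 / 2791 = 2.13:1


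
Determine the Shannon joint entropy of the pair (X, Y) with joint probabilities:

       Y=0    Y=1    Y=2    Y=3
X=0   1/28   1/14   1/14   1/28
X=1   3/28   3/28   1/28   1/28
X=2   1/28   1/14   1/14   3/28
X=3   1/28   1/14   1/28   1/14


H(X,Y) = -Σ p(x,y) log₂ p(x,y)
  p(0,0)=1/28: -0.0357 × log₂(0.0357) = 0.1717
  p(0,1)=1/14: -0.0714 × log₂(0.0714) = 0.2720
  p(0,2)=1/14: -0.0714 × log₂(0.0714) = 0.2720
  p(0,3)=1/28: -0.0357 × log₂(0.0357) = 0.1717
  p(1,0)=3/28: -0.1071 × log₂(0.1071) = 0.3453
  p(1,1)=3/28: -0.1071 × log₂(0.1071) = 0.3453
  p(1,2)=1/28: -0.0357 × log₂(0.0357) = 0.1717
  p(1,3)=1/28: -0.0357 × log₂(0.0357) = 0.1717
  p(2,0)=1/28: -0.0357 × log₂(0.0357) = 0.1717
  p(2,1)=1/14: -0.0714 × log₂(0.0714) = 0.2720
  p(2,2)=1/14: -0.0714 × log₂(0.0714) = 0.2720
  p(2,3)=3/28: -0.1071 × log₂(0.1071) = 0.3453
  p(3,0)=1/28: -0.0357 × log₂(0.0357) = 0.1717
  p(3,1)=1/14: -0.0714 × log₂(0.0714) = 0.2720
  p(3,2)=1/28: -0.0357 × log₂(0.0357) = 0.1717
  p(3,3)=1/14: -0.0714 × log₂(0.0714) = 0.2720
H(X,Y) = 3.8693 bits
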